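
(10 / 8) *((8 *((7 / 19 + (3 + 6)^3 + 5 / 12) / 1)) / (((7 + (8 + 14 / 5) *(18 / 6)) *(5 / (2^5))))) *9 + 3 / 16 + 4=639192221 / 59888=10673.13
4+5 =9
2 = 2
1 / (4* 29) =1 / 116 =0.01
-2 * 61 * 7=-854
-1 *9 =-9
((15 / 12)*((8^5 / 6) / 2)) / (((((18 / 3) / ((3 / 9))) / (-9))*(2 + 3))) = -1024 / 3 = -341.33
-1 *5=-5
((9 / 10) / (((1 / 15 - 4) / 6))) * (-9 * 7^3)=250047 / 59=4238.08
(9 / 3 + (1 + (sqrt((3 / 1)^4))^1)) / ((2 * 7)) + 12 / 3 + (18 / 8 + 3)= 285 / 28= 10.18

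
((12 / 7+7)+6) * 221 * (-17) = -55281.57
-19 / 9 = -2.11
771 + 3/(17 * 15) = 65536/85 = 771.01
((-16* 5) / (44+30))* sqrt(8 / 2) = -80 / 37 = -2.16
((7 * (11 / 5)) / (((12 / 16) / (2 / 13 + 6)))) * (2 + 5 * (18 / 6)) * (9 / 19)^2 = 2261952 / 4693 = 481.98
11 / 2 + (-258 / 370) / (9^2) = 54859 / 9990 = 5.49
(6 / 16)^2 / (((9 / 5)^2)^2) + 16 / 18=42097 / 46656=0.90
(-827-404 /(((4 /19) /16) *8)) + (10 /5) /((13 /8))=-60629 /13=-4663.77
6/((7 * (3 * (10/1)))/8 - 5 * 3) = 8/15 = 0.53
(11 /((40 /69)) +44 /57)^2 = 2027070529 /5198400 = 389.94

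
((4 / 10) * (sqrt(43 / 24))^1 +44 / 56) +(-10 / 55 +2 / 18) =sqrt(258) / 30 +991 / 1386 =1.25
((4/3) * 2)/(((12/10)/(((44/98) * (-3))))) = -440/147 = -2.99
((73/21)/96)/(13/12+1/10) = 365/11928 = 0.03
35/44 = 0.80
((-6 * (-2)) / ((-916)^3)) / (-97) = 3 / 18637950928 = 0.00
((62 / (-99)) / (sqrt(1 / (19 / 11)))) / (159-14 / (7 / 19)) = -62 *sqrt(209) / 131769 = -0.01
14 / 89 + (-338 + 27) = -27665 / 89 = -310.84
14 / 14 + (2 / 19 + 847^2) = 13630792 / 19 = 717410.11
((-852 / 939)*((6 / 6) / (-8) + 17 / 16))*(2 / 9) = -355 / 1878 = -0.19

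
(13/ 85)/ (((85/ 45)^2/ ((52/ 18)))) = 0.12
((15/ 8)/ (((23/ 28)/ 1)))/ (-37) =-105/ 1702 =-0.06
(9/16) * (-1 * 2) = -9/8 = -1.12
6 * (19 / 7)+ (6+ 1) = 23.29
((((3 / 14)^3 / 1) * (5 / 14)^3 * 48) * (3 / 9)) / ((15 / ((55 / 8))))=12375 / 3764768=0.00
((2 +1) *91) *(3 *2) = 1638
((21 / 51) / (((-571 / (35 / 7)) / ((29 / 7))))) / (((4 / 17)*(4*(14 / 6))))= -435 / 63952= -0.01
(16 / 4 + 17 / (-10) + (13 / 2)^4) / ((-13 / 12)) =-428967 / 260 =-1649.87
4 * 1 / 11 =4 / 11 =0.36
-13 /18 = -0.72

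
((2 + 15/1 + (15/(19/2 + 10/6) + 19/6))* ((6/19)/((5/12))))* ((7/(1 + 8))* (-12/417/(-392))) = 17294/18579435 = 0.00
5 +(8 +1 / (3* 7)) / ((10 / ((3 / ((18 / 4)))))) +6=11.54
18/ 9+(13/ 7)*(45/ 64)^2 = 83669/ 28672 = 2.92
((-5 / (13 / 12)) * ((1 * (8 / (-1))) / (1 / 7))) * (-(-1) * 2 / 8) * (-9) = -7560 / 13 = -581.54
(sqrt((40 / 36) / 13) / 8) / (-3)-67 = -67-sqrt(130) / 936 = -67.01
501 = 501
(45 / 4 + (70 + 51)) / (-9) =-529 / 36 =-14.69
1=1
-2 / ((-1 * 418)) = 1 / 209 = 0.00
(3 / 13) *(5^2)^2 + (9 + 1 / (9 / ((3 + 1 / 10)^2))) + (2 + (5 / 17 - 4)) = 30350681 / 198900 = 152.59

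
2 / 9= 0.22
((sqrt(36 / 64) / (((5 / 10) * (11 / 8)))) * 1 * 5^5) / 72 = 3125 / 66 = 47.35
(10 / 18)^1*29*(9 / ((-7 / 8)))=-1160 / 7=-165.71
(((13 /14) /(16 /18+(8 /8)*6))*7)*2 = 117 /62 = 1.89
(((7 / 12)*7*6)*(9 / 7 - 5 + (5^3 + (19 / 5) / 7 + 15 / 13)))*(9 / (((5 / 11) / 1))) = 38778201 / 650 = 59658.77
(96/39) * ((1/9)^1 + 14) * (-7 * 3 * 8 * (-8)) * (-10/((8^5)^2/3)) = -4445/3407872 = -0.00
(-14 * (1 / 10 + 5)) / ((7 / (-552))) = 28152 / 5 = 5630.40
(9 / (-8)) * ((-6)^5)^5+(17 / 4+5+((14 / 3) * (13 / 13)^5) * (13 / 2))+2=383808888404050969075 / 12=31984074033670914089.58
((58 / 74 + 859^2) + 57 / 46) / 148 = 1255876905 / 251896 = 4985.70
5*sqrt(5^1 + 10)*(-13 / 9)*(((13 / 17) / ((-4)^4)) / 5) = -169*sqrt(15) / 39168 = -0.02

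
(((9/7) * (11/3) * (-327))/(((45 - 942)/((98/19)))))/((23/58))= 2920764/130663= 22.35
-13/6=-2.17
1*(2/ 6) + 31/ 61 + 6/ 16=1781/ 1464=1.22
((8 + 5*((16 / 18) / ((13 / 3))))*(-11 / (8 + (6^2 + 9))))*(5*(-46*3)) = 890560 / 689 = 1292.54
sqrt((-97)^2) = 97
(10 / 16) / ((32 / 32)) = 5 / 8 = 0.62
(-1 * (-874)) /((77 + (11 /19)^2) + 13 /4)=1262056 /116365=10.85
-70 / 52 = -35 / 26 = -1.35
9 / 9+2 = 3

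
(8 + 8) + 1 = 17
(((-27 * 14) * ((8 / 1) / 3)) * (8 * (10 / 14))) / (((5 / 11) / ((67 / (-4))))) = 212256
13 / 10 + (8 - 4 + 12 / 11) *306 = 171503 / 110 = 1559.12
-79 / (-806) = 79 / 806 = 0.10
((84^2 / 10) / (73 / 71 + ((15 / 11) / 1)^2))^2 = 292933160289 / 4906225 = 59706.43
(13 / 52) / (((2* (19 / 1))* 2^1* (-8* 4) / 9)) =-0.00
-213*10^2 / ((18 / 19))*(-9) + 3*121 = 202713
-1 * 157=-157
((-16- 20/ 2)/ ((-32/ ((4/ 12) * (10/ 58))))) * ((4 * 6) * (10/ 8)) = 325/ 232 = 1.40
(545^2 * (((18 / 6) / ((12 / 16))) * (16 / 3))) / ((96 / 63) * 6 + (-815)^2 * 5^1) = 133067200 / 69743817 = 1.91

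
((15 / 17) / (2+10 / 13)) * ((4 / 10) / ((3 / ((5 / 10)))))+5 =3073 / 612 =5.02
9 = 9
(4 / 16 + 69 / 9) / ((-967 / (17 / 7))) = -0.02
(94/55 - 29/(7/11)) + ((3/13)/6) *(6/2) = -437907/10010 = -43.75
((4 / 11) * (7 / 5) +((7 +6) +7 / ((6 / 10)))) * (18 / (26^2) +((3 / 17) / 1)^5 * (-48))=6117651879 / 13197570815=0.46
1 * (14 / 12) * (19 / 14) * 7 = 133 / 12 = 11.08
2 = 2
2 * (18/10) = 18/5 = 3.60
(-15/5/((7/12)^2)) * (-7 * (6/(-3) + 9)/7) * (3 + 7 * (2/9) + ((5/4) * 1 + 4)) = 605.14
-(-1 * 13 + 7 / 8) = 97 / 8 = 12.12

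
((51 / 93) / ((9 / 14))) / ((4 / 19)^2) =42959 / 2232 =19.25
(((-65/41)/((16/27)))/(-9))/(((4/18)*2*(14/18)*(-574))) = -15795/10543232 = -0.00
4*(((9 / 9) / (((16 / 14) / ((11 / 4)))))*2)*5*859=330715 / 4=82678.75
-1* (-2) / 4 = 1 / 2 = 0.50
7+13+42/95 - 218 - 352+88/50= -260204/475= -547.80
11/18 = 0.61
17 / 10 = 1.70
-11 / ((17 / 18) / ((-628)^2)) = -78088032 / 17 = -4593413.65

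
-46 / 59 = -0.78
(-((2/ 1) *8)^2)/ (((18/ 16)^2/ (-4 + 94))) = -163840/ 9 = -18204.44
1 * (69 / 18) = 23 / 6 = 3.83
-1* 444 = -444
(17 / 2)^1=8.50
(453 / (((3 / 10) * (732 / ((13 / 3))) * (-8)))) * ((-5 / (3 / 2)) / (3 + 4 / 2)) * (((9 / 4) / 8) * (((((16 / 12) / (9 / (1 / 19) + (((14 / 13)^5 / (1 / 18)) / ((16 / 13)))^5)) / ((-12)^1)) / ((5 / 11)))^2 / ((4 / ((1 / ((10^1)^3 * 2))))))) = 0.00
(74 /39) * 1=74 /39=1.90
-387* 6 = -2322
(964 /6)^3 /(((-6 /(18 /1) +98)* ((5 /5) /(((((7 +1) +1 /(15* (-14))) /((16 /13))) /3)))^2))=6668669965954009 /33492009600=199112.27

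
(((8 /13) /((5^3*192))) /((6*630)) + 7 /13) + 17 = 17.54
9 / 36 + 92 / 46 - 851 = -3395 / 4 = -848.75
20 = 20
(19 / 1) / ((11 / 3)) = 57 / 11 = 5.18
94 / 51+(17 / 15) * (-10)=-484 / 51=-9.49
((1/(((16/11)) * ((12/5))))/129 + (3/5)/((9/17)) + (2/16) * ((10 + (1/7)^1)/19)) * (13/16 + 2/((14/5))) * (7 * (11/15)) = 217827181/23116800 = 9.42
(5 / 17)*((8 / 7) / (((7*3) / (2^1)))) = 0.03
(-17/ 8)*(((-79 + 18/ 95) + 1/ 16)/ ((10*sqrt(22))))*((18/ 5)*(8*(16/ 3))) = 6104547*sqrt(22)/ 52250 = 548.00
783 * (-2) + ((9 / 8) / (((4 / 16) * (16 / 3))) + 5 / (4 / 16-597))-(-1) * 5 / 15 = -358584221 / 229152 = -1564.83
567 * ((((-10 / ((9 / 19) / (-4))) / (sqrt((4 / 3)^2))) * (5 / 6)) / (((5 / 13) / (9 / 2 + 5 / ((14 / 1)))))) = 377910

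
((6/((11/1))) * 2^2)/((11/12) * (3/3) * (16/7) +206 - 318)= -126/6347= -0.02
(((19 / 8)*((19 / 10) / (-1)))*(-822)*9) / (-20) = -1669.17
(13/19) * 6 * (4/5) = 312/95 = 3.28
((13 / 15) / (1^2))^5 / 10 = 371293 / 7593750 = 0.05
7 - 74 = -67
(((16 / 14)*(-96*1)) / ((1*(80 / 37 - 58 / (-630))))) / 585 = -28416 / 341549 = -0.08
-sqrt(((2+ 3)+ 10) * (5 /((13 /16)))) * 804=-16080 * sqrt(39) /13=-7724.58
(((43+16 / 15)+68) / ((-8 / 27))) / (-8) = 15129 / 320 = 47.28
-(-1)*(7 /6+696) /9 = 4183 /54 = 77.46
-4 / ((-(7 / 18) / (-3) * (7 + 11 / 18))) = -3888 / 959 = -4.05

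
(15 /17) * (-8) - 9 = -273 /17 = -16.06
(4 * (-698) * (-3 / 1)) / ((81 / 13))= 36296 / 27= 1344.30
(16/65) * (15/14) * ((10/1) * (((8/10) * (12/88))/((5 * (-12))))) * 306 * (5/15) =-2448/5005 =-0.49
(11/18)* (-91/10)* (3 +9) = -1001/15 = -66.73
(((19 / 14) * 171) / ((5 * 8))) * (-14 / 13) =-3249 / 520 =-6.25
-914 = -914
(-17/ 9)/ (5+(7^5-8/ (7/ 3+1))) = -5/ 44496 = -0.00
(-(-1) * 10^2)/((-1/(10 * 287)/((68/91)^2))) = -189584000/1183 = -160256.97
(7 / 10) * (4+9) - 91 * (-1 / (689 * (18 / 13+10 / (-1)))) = 38519 / 4240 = 9.08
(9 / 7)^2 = 81 / 49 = 1.65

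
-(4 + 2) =-6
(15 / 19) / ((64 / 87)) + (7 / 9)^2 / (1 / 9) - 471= -5083295 / 10944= -464.48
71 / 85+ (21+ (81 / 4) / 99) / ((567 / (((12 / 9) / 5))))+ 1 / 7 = 523849 / 530145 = 0.99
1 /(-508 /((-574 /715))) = 0.00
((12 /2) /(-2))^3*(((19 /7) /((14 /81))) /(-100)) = 41553 /9800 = 4.24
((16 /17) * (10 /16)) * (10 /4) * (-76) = -1900 /17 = -111.76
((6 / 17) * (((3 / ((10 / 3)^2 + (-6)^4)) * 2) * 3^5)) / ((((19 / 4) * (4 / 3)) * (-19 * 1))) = -0.00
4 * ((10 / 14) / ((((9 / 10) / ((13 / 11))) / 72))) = 20800 / 77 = 270.13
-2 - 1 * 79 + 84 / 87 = -2321 / 29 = -80.03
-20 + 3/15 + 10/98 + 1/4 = -19.45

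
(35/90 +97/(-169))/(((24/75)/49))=-689675/24336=-28.34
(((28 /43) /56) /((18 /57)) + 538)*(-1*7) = -3766.26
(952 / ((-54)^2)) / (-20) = -0.02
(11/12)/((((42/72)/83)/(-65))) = -59345/7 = -8477.86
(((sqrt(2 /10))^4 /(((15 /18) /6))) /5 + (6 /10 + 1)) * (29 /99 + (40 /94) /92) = 32990384 /66886875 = 0.49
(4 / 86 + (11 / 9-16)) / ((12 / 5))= -6.14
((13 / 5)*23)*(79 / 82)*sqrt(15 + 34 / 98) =47242*sqrt(47) / 1435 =225.70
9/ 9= 1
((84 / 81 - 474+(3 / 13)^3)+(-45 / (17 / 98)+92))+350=-292808161 / 1008423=-290.36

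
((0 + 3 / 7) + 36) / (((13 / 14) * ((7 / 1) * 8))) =255 / 364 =0.70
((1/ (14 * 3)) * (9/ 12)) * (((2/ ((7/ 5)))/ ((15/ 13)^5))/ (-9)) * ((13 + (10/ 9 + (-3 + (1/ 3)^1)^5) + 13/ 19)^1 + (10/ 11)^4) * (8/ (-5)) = -5991980466042532/ 22637345534409375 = -0.26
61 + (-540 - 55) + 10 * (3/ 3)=-524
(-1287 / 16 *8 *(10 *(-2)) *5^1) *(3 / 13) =14850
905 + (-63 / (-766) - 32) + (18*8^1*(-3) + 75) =395319 / 766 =516.08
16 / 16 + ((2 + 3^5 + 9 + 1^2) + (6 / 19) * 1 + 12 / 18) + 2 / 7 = 102650 / 399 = 257.27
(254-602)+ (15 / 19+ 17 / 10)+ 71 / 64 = -2093959 / 6080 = -344.40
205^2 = 42025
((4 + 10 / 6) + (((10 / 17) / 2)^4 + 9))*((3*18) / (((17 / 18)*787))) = 1.07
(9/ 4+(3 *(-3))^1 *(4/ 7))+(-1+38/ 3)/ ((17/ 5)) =769/ 1428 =0.54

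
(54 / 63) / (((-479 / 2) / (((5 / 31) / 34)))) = -30 / 1767031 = -0.00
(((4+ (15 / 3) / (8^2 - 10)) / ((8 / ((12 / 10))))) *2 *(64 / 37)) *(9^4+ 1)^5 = 25839205074111026314.69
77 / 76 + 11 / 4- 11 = -275 / 38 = -7.24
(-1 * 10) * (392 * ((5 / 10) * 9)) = -17640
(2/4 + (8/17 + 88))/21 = 3025/714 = 4.24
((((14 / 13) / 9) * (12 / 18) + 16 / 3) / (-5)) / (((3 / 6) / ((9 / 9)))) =-760 / 351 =-2.17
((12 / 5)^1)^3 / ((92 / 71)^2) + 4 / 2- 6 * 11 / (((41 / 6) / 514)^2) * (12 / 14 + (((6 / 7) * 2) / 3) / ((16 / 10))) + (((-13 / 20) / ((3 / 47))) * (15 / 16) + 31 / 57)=-1287095987410822777 / 2838482808000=-453445.05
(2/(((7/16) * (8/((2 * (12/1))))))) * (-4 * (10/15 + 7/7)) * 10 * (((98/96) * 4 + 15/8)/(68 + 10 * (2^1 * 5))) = -14300/441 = -32.43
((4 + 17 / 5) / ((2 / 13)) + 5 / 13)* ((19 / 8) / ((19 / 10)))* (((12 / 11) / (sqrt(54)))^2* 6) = 1146 / 143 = 8.01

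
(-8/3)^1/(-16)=1/6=0.17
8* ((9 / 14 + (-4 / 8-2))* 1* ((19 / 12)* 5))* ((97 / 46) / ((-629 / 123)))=4911595 / 101269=48.50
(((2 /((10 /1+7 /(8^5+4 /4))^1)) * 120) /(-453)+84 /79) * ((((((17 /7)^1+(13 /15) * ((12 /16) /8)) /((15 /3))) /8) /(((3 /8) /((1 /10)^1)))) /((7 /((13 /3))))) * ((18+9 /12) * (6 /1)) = 36080810238681 /30647324501920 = 1.18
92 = 92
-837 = -837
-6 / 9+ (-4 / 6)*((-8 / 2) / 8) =-1 / 3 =-0.33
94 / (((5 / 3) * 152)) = 0.37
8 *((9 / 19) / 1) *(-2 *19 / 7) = -144 / 7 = -20.57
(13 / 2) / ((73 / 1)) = 13 / 146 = 0.09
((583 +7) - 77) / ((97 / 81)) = 41553 / 97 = 428.38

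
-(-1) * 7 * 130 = 910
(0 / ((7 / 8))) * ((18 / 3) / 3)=0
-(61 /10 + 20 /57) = -3677 /570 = -6.45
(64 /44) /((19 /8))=128 /209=0.61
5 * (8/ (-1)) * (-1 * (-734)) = -29360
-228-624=-852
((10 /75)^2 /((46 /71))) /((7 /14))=284 /5175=0.05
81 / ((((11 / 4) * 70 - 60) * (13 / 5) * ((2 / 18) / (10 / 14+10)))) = 22.67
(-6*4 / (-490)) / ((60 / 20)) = 4 / 245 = 0.02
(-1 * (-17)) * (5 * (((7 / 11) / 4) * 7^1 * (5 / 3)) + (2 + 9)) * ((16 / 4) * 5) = 6895.30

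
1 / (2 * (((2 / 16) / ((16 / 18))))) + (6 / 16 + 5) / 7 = 2179 / 504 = 4.32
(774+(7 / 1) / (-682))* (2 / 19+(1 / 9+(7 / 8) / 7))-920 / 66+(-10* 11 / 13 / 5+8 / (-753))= 756745733681 / 3044300688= 248.58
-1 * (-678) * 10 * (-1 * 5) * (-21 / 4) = 177975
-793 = -793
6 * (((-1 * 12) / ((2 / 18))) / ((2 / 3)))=-972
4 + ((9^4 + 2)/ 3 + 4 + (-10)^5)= -293413/ 3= -97804.33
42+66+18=126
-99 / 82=-1.21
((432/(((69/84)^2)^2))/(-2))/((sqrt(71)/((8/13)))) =-1062125568 * sqrt(71)/258293243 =-34.65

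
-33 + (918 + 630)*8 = 12351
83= 83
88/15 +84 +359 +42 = 7363/15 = 490.87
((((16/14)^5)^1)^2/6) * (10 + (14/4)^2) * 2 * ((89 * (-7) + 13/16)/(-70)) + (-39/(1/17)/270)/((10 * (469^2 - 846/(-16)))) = 196224163113765937994/783070773963406425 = 250.58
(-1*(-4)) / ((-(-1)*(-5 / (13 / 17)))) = -52 / 85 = -0.61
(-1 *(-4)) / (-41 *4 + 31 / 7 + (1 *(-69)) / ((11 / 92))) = -308 / 56723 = -0.01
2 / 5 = 0.40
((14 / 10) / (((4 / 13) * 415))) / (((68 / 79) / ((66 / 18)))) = 79079 / 1693200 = 0.05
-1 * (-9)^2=-81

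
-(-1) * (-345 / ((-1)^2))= -345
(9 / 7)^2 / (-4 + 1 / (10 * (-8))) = -2160 / 5243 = -0.41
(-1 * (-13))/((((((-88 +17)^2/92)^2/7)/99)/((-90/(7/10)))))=-9803851200/25411681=-385.80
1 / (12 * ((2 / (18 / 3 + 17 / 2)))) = 29 / 48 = 0.60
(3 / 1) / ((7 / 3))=9 / 7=1.29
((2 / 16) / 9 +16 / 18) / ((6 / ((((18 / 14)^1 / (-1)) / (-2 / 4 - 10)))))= 0.02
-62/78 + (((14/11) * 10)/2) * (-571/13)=-120251/429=-280.31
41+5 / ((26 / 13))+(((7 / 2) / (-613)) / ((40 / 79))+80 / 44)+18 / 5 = 26382341 / 539440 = 48.91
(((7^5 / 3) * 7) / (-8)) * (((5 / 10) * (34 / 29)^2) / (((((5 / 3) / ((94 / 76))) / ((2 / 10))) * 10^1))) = -1598026367 / 31958000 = -50.00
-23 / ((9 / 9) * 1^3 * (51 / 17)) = -7.67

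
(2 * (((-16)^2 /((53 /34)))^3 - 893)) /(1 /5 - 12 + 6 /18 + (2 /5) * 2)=-830314.73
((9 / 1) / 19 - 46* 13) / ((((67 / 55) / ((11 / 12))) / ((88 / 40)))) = -15110843 / 15276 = -989.19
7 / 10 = 0.70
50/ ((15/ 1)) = 10/ 3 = 3.33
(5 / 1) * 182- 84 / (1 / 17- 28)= 433678 / 475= 913.01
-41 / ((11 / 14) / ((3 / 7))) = -22.36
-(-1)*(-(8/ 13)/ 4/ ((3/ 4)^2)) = -32/ 117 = -0.27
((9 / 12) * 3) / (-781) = -9 / 3124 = -0.00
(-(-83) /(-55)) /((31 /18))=-1494 /1705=-0.88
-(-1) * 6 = 6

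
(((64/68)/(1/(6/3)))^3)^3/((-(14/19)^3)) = -30166201019662336/40675641638471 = -741.63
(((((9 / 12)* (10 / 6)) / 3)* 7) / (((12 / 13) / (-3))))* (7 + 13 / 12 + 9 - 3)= -76895 / 576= -133.50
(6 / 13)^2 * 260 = 720 / 13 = 55.38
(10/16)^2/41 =25/2624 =0.01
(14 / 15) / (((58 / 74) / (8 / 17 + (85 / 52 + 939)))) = 215471683 / 192270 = 1120.67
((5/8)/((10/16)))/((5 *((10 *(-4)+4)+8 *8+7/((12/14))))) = 6/1085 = 0.01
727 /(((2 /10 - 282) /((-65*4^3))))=15121600 /1409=10732.15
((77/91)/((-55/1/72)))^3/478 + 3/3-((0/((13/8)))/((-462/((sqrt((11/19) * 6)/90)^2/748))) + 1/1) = -186624/65635375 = -0.00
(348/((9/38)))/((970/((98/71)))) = 215992/103305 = 2.09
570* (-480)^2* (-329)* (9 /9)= -43206912000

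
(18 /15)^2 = 36 /25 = 1.44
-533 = -533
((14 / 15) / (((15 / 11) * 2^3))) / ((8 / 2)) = 77 / 3600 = 0.02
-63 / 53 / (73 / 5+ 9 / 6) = -90 / 1219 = -0.07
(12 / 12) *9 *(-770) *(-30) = 207900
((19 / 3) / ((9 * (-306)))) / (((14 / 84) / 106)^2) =-426968 / 459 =-930.21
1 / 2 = 0.50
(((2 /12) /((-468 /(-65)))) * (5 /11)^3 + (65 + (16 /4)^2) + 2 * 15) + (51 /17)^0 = 32200177 /287496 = 112.00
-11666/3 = -3888.67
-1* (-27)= 27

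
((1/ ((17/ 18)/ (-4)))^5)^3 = -7244150201408990671659859968/ 2862423051509815793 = -2530775525.16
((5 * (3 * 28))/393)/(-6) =-70/393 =-0.18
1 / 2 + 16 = 33 / 2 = 16.50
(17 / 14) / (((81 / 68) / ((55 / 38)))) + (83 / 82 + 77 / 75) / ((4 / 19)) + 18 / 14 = 1099440631 / 88338600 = 12.45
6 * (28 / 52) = 42 / 13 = 3.23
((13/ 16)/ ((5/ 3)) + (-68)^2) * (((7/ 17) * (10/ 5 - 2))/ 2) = 0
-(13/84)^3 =-2197/592704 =-0.00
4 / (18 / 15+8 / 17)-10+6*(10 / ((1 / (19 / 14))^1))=36690 / 497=73.82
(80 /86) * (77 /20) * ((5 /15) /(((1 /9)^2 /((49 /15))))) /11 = 6174 /215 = 28.72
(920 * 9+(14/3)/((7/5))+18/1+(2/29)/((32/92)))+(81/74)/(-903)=32174042123/3875676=8301.53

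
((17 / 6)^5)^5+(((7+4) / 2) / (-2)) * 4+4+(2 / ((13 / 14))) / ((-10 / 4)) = 375090781788118277447777972015569 / 1847968721945430589440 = 202974637683.94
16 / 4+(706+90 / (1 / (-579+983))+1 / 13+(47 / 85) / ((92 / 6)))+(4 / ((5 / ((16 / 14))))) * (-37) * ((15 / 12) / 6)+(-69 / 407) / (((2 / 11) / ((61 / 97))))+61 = 71110140388171 / 1915503135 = 37123.48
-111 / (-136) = 111 / 136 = 0.82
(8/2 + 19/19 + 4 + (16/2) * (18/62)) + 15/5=444/31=14.32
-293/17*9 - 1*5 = -2722/17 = -160.12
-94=-94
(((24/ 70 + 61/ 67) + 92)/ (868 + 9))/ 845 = 218679/ 1737797425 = 0.00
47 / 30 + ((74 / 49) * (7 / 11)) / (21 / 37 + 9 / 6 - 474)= 14024673 / 8963570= 1.56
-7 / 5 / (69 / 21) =-49 / 115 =-0.43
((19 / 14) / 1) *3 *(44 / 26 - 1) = 513 / 182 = 2.82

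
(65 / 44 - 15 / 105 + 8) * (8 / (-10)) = -575 / 77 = -7.47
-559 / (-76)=559 / 76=7.36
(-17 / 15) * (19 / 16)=-323 / 240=-1.35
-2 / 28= -1 / 14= -0.07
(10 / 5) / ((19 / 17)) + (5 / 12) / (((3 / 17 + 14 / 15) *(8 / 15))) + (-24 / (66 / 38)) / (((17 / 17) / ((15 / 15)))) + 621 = 1153934775 / 1892704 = 609.68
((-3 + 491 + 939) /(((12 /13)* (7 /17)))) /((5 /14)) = 315367 /30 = 10512.23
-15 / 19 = -0.79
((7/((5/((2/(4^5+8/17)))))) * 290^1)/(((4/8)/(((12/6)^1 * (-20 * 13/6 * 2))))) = -274.77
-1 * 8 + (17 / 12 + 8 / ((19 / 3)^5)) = -195588493 / 29713188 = -6.58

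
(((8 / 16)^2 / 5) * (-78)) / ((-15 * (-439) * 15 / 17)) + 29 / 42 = 794914 / 1152375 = 0.69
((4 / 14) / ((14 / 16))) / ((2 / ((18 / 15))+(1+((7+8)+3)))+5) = 0.01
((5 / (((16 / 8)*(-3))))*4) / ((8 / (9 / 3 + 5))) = -3.33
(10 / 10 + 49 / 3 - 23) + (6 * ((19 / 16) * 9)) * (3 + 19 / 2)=38203 / 48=795.90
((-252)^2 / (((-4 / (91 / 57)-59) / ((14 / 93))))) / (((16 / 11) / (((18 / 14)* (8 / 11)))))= -17336592 / 173507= -99.92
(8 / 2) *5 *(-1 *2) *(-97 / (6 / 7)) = 13580 / 3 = 4526.67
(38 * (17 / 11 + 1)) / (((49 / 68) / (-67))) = -692512 / 77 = -8993.66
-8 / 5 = -1.60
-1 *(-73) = 73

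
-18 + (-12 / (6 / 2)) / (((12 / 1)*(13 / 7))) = -18.18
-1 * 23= -23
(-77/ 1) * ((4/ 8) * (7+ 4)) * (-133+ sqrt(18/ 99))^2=-14982737/ 2+ 10241 * sqrt(22)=-7443333.95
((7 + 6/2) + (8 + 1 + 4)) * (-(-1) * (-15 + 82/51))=-308.02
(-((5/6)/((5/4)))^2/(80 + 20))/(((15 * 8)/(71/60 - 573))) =34309/1620000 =0.02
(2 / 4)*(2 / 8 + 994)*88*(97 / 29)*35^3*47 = 8551100317375 / 29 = 294865528185.34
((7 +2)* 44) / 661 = 396 / 661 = 0.60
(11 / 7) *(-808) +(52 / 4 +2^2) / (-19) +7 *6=-163405 / 133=-1228.61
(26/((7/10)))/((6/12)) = 520/7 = 74.29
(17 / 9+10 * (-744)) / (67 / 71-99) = 4752953 / 62658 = 75.86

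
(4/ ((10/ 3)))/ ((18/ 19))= 19/ 15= 1.27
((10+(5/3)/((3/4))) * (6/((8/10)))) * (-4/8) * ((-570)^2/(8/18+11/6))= -268042500/41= -6537621.95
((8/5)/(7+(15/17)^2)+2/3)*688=2529776/4215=600.18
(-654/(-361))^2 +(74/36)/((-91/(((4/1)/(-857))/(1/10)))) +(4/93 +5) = 23609218594397/2835572927733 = 8.33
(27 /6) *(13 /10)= 117 /20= 5.85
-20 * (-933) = 18660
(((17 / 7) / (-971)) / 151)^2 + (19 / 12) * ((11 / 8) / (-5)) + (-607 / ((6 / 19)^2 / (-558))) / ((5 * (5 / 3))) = 1030405218191509895747 / 2528131594581600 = 407575.78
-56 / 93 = -0.60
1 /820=0.00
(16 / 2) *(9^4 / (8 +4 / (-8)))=34992 / 5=6998.40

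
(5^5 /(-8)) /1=-3125 /8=-390.62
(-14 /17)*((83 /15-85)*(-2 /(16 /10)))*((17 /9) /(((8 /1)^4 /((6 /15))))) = -1043 /69120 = -0.02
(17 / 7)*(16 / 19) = 272 / 133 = 2.05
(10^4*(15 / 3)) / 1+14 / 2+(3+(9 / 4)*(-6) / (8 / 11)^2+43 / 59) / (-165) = 5664807923 / 113280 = 50007.13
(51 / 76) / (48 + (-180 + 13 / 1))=-0.01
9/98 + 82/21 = 1175/294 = 4.00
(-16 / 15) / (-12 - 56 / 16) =32 / 465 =0.07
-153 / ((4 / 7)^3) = -52479 / 64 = -819.98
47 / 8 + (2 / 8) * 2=51 / 8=6.38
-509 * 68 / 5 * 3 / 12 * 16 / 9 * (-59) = 8168432 / 45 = 181520.71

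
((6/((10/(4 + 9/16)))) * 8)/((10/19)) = 4161/100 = 41.61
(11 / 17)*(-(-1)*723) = 7953 / 17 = 467.82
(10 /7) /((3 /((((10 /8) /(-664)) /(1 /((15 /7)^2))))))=-1875 /455504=-0.00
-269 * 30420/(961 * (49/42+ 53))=-755352/4805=-157.20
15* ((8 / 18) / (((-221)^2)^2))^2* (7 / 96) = 0.00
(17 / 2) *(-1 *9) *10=-765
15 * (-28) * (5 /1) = -2100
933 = 933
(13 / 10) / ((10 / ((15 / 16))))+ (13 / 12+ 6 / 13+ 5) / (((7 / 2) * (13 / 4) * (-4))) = -24949 / 1135680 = -0.02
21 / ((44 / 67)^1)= 1407 / 44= 31.98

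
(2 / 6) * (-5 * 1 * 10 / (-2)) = 25 / 3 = 8.33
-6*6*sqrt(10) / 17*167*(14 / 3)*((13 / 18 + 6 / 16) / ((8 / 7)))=-646457*sqrt(10) / 408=-5010.48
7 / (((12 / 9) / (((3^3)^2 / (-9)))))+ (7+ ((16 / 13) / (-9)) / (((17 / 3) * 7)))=-7764457 / 18564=-418.25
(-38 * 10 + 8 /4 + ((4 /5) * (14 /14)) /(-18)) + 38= -15302 /45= -340.04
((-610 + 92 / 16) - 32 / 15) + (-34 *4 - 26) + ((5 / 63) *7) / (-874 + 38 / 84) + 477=-213811729 / 733780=-291.38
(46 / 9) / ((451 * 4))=23 / 8118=0.00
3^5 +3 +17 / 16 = 3953 / 16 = 247.06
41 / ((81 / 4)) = 164 / 81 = 2.02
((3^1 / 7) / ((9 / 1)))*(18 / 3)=2 / 7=0.29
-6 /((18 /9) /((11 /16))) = -33 /16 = -2.06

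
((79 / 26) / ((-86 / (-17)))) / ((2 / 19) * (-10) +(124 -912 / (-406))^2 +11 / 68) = 17876010901 / 474328780126071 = 0.00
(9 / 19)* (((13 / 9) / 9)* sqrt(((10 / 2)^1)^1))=13* sqrt(5) / 171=0.17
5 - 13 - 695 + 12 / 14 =-4915 / 7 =-702.14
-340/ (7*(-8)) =6.07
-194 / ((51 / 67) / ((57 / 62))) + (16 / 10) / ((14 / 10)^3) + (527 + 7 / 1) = 54277791 / 180761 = 300.27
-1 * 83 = -83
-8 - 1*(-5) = -3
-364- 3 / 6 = -729 / 2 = -364.50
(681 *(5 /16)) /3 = 1135 /16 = 70.94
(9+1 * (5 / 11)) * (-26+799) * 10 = 73083.64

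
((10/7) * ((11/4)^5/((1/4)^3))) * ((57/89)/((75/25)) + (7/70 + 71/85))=399889633/24208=16518.90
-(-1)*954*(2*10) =19080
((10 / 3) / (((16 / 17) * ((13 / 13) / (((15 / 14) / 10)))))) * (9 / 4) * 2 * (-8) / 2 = -765 / 112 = -6.83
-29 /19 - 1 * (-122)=2289 /19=120.47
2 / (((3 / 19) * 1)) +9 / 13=521 / 39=13.36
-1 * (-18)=18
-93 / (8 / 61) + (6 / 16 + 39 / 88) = -62331 / 88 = -708.31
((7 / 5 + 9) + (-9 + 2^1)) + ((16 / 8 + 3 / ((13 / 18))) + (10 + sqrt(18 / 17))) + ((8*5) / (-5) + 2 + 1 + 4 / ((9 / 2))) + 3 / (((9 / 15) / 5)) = 3*sqrt(34) / 17 + 23659 / 585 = 41.47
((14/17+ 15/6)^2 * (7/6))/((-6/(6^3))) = -268149/578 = -463.93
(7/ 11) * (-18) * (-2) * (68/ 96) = 357/ 22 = 16.23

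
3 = 3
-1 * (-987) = 987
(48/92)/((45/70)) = 56/69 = 0.81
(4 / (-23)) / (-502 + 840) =-2 / 3887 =-0.00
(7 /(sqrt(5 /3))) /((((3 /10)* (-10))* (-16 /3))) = 7* sqrt(15) /80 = 0.34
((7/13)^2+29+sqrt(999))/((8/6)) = 7425/338+9 * sqrt(111)/4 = 45.67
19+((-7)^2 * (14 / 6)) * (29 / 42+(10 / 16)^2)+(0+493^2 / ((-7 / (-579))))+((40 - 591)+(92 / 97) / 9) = 20103216.14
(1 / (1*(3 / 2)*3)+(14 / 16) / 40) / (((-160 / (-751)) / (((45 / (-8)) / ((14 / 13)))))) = -6863389 / 1146880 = -5.98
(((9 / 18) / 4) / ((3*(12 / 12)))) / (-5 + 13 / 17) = -17 / 1728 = -0.01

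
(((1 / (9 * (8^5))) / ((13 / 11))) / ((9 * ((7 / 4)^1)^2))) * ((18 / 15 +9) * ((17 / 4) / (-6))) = -0.00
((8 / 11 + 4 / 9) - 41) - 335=-37108 / 99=-374.83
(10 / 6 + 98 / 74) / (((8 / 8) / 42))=4648 / 37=125.62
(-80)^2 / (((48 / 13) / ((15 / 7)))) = 26000 / 7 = 3714.29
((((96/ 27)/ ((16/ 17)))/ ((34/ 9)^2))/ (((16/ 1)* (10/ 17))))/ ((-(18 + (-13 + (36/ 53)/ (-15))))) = -477/ 84032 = -0.01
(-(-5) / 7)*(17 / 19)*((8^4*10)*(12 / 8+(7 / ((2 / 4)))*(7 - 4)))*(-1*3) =-454348800 / 133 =-3416156.39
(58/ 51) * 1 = 58/ 51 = 1.14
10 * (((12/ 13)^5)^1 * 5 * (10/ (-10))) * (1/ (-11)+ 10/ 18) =-63590400/ 4084223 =-15.57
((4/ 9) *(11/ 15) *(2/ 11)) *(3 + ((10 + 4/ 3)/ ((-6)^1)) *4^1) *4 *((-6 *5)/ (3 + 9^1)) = 2.70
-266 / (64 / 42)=-2793 / 16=-174.56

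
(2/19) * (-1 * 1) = -2/19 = -0.11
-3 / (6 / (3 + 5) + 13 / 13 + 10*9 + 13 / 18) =-0.03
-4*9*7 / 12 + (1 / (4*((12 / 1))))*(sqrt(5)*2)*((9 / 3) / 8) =-21 + sqrt(5) / 64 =-20.97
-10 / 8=-5 / 4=-1.25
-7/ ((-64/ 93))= 651/ 64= 10.17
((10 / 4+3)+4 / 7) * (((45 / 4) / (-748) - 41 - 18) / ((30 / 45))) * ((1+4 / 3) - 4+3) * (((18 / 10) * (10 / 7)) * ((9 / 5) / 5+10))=-58798809 / 3080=-19090.52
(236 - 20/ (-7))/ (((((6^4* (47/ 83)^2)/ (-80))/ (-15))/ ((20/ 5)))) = 1151840800/ 417501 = 2758.89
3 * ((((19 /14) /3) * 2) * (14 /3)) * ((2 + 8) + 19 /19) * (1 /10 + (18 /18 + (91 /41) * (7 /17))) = 977911 /3485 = 280.61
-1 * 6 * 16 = -96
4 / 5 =0.80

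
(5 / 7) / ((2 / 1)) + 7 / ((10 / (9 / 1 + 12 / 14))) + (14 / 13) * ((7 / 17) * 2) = 62994 / 7735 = 8.14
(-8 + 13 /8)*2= -51 /4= -12.75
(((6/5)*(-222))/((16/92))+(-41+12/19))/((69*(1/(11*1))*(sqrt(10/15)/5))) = -821458*sqrt(6)/1311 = -1534.82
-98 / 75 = -1.31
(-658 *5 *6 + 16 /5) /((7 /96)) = -9473664 /35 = -270676.11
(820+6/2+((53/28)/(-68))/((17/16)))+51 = 1768049/2023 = 873.97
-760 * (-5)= 3800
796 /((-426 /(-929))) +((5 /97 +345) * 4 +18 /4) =128948777 /41322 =3120.58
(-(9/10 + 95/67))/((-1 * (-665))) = -1553/445550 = -0.00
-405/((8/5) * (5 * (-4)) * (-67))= -405/2144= -0.19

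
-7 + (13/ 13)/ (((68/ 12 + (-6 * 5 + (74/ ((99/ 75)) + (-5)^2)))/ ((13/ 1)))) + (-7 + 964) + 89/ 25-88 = 1038947/ 1200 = 865.79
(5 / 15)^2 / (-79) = -1 / 711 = -0.00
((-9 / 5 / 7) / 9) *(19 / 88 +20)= -0.58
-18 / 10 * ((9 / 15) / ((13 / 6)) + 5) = -3087 / 325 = -9.50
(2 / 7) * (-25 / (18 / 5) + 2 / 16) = -491 / 252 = -1.95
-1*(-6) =6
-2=-2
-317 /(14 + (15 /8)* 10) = -1268 /131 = -9.68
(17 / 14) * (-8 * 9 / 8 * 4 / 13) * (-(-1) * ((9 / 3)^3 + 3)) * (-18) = 165240 / 91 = 1815.82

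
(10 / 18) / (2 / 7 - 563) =-35 / 35451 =-0.00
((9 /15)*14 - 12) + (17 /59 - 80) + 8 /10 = -24341 /295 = -82.51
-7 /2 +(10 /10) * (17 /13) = -57 /26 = -2.19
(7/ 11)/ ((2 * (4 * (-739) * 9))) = -7/ 585288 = -0.00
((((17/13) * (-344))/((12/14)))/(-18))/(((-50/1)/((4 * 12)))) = -81872/2925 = -27.99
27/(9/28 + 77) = 0.35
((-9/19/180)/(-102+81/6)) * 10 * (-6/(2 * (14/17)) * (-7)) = 17/2242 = 0.01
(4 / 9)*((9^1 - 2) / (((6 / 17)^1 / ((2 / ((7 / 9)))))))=68 / 3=22.67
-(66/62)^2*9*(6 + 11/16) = -1048707/15376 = -68.20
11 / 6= 1.83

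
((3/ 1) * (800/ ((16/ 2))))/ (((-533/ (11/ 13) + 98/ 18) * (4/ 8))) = -29700/ 30911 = -0.96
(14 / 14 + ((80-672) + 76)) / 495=-103 / 99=-1.04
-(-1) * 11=11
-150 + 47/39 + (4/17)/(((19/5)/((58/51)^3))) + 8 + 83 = -32141103994/557001549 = -57.70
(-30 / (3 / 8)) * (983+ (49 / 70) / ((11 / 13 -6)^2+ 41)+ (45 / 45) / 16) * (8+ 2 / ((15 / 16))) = -68246333624 / 85635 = -796944.40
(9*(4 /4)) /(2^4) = 9 /16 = 0.56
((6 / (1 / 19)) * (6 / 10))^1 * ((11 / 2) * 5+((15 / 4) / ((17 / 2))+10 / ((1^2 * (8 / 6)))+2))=217683 / 85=2560.98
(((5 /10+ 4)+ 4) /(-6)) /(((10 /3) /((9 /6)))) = -51 /80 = -0.64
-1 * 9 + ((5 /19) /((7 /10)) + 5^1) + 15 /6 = -299 /266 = -1.12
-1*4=-4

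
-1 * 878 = -878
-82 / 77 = -1.06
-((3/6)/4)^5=-1/32768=-0.00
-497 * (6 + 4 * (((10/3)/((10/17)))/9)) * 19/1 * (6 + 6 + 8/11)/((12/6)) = -152032300/297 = -511893.27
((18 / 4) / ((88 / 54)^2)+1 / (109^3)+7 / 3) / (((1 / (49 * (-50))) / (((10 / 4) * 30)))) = -1855585086569375 / 2507176144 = -740109.58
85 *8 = 680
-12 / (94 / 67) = -402 / 47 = -8.55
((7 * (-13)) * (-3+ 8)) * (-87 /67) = 39585 /67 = 590.82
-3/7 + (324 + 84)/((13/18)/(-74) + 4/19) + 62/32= 1157333057/569072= 2033.72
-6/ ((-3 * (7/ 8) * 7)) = 16/ 49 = 0.33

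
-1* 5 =-5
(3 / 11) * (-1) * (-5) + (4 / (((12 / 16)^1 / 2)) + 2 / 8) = 12.28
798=798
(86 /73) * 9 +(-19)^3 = -499933 /73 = -6848.40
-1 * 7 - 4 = -11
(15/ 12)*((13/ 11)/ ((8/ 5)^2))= 1625/ 2816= 0.58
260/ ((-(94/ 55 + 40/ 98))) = -350350/ 2853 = -122.80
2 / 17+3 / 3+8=155 / 17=9.12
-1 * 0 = 0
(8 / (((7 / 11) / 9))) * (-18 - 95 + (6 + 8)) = -78408 / 7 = -11201.14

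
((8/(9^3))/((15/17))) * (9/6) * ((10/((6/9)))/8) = 17/486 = 0.03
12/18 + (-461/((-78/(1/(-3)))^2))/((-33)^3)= 0.67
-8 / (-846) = 4 / 423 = 0.01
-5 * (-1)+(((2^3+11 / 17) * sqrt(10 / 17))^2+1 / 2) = 486223 / 9826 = 49.48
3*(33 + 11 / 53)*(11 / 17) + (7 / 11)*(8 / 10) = 3219628 / 49555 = 64.97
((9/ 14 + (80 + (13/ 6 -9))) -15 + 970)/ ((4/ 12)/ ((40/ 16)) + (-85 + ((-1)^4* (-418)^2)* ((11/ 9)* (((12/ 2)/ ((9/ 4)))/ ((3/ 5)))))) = 2916675/ 2690509003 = 0.00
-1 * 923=-923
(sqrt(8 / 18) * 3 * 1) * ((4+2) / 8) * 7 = 21 / 2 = 10.50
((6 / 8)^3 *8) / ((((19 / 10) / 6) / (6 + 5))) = 117.24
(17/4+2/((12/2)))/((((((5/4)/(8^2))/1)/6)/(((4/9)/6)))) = 2816/27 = 104.30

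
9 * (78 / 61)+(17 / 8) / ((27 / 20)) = 43093 / 3294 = 13.08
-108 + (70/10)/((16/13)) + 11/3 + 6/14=-33001/336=-98.22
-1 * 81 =-81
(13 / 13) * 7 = 7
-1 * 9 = -9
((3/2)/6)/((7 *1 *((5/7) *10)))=1/200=0.00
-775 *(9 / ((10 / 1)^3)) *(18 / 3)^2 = -251.10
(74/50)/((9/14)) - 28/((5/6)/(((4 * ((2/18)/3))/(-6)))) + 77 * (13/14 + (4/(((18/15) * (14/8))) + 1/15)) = 305683/1350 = 226.43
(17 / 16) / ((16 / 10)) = 85 / 128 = 0.66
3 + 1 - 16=-12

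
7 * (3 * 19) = 399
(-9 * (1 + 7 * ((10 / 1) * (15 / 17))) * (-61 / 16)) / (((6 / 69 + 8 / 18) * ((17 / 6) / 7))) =231490791 / 23120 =10012.58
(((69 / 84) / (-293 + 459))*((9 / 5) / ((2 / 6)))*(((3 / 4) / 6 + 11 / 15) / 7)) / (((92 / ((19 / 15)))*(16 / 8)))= 5871 / 260288000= 0.00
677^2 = 458329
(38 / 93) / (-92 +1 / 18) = -228 / 51305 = -0.00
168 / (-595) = -24 / 85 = -0.28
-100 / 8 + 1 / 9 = -223 / 18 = -12.39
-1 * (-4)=4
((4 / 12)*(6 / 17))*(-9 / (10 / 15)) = -27 / 17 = -1.59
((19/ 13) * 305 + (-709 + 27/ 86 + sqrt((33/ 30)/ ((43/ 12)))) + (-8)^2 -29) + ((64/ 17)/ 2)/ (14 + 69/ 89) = -227.24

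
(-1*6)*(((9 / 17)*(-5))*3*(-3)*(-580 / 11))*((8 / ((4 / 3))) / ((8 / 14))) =14798700 / 187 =79137.43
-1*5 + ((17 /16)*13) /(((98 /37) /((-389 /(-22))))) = 3008373 /34496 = 87.21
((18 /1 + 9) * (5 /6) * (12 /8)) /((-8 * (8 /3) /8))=-405 /32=-12.66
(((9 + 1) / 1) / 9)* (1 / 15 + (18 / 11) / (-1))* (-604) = 312872 / 297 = 1053.44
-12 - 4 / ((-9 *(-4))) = -109 / 9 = -12.11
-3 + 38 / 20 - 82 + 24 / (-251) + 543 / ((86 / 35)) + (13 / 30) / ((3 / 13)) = 27134353 / 194274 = 139.67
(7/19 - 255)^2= 23406244/361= 64837.24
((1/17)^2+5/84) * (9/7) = 4587/56644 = 0.08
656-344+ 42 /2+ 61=394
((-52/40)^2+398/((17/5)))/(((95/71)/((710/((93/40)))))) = 1356855724/50065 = 27101.88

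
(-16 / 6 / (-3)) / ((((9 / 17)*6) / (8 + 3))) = 748 / 243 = 3.08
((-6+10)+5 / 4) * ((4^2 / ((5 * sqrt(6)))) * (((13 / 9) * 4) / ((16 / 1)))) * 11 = 1001 * sqrt(6) / 90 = 27.24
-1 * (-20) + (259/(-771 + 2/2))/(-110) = 242037/12100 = 20.00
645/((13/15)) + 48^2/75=251859/325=774.95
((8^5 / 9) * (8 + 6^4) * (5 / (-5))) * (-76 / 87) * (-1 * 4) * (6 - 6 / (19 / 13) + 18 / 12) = -14698938368 / 261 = -56317771.52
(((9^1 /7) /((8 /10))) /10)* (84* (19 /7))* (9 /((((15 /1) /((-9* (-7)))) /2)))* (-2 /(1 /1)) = -27702 /5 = -5540.40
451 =451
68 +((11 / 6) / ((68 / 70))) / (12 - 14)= 27359 / 408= 67.06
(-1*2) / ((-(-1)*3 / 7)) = -14 / 3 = -4.67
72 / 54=4 / 3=1.33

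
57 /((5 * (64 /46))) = 8.19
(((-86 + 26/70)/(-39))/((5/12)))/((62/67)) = 401598/70525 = 5.69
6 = 6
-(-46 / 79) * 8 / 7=368 / 553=0.67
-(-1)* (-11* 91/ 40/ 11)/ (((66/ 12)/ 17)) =-1547/ 220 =-7.03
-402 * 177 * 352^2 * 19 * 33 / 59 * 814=-76264878108672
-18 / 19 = -0.95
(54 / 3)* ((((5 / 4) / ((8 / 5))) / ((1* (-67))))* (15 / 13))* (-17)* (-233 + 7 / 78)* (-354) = 61497565875 / 181168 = 339450.49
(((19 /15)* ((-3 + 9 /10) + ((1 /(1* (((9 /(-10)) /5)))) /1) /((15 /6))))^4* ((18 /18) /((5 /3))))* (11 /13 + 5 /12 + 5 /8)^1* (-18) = -1757632619267226829 /95954625000000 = -18317.33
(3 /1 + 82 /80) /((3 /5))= 161 /24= 6.71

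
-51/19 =-2.68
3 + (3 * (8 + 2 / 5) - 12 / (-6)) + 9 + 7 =231 / 5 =46.20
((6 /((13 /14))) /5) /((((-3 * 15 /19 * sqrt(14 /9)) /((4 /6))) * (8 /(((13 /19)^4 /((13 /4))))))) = -338 * sqrt(14) /514425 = -0.00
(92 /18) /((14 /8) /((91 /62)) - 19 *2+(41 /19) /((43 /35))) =-977132 /6701031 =-0.15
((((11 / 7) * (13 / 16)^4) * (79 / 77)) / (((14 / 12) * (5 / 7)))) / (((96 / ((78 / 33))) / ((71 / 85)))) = 2082582437 / 120101273600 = 0.02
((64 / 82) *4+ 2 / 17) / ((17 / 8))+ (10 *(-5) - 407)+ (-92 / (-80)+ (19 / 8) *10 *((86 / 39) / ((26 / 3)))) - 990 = -14400667733 / 10012405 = -1438.28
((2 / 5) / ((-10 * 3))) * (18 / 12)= -1 / 50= -0.02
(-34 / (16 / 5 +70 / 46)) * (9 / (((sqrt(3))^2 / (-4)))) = 15640 / 181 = 86.41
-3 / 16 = -0.19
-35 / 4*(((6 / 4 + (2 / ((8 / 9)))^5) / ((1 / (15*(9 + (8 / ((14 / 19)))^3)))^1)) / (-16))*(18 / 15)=172172486925 / 229376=750612.47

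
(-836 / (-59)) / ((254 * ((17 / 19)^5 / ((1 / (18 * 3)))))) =517504691 / 287252689527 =0.00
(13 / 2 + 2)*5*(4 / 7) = 170 / 7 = 24.29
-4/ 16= -1/ 4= -0.25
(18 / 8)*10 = 45 / 2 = 22.50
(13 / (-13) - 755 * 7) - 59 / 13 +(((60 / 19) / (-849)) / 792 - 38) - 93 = -75036250145 / 13840398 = -5421.54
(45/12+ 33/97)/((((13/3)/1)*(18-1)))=4761/85748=0.06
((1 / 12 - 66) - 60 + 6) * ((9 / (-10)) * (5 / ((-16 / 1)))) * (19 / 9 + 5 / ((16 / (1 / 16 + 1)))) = -8100131 / 98304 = -82.40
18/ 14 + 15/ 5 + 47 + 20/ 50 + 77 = 128.69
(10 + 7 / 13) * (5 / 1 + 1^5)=822 / 13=63.23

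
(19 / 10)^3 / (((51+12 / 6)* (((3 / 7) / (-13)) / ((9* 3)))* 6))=-1872507 / 106000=-17.67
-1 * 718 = -718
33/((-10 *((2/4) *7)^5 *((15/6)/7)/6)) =-6336/60025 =-0.11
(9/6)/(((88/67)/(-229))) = -46029/176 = -261.53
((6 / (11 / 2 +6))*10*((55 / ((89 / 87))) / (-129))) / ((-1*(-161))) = -191400 / 14171381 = -0.01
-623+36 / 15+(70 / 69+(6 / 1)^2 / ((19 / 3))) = -4024123 / 6555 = -613.90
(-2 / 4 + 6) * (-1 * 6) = -33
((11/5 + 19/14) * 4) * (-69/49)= -34362/1715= -20.04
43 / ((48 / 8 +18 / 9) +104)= 0.38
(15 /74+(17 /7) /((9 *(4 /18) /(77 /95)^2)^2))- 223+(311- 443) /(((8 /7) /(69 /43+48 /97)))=-23381620055224583 /50280122417500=-465.03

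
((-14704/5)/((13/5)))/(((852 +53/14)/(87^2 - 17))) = -1554624512/155753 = -9981.35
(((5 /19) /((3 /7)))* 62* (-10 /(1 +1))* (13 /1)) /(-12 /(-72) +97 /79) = -22285900 /12559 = -1774.50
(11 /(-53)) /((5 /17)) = -187 /265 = -0.71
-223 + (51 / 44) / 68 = -39245 / 176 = -222.98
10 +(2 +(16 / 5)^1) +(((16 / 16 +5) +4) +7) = 161 / 5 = 32.20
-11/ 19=-0.58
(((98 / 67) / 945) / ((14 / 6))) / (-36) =-1 / 54270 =-0.00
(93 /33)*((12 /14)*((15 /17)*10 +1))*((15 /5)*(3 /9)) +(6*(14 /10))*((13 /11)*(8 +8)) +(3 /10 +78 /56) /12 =19133077 /104720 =182.71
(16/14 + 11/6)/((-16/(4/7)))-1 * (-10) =11635/1176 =9.89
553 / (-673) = -0.82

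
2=2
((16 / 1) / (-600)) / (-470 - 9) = 2 / 35925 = 0.00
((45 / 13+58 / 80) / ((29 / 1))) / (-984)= -2177 / 14838720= -0.00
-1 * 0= 0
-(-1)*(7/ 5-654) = -3263/ 5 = -652.60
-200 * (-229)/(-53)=-45800/53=-864.15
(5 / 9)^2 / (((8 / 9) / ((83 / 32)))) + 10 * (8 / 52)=73055 / 29952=2.44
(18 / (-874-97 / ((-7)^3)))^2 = 0.00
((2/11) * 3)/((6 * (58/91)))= 91/638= 0.14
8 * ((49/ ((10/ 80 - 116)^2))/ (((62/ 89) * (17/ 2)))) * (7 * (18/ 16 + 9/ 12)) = 9768640/ 150955461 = 0.06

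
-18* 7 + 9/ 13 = -1629/ 13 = -125.31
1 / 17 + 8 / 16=19 / 34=0.56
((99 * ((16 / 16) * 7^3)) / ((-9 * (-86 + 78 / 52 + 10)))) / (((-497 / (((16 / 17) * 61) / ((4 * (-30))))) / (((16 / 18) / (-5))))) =-1052128 / 121394025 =-0.01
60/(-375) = -4/25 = -0.16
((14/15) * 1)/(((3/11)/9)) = 154/5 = 30.80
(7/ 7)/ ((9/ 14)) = 14/ 9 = 1.56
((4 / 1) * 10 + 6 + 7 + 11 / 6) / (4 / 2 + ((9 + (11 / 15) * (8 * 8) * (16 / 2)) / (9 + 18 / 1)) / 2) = 44415 / 7387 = 6.01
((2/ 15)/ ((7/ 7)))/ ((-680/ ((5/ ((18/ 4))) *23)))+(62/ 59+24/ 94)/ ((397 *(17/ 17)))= -8695283/ 5053043790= -0.00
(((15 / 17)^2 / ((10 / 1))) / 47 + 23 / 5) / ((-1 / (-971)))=606916753 / 135830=4468.21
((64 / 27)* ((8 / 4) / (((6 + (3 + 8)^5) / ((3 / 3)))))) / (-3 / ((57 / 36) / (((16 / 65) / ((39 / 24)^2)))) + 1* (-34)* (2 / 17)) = -39520 / 5607582561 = -0.00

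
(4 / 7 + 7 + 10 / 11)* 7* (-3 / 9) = -653 / 33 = -19.79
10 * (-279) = -2790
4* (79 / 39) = 8.10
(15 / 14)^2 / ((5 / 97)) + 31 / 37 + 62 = 617205 / 7252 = 85.11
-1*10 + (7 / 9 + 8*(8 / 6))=13 / 9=1.44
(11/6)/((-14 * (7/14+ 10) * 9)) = -11/7938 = -0.00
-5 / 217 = -0.02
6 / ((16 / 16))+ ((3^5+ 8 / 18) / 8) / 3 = 3487 / 216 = 16.14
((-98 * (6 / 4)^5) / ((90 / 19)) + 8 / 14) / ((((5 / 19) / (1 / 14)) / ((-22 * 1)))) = 36641671 / 39200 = 934.74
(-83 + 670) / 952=587 / 952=0.62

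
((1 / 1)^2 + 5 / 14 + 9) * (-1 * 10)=-725 / 7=-103.57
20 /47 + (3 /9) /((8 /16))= 154 /141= 1.09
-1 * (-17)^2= -289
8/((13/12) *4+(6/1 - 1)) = 6/7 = 0.86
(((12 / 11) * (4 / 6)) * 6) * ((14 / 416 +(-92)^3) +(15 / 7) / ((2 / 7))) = -485896611 / 143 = -3397878.40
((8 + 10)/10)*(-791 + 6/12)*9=-128061/10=-12806.10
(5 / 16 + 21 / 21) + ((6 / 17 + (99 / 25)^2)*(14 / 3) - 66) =1723861 / 170000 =10.14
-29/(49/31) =-899/49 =-18.35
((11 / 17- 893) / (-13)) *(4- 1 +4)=480.50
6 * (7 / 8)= 21 / 4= 5.25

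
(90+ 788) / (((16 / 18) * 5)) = 3951 / 20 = 197.55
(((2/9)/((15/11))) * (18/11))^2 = 16/225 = 0.07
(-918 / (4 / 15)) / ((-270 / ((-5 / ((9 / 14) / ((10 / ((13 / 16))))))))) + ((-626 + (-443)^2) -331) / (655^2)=-20413973612 / 16731975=-1220.06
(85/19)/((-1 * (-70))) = 17/266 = 0.06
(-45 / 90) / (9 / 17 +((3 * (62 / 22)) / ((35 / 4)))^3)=-970132625 / 2777480082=-0.35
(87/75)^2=841/625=1.35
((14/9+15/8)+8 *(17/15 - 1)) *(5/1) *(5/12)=8095/864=9.37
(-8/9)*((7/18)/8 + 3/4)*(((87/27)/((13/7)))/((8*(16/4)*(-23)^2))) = -1015/13950144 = -0.00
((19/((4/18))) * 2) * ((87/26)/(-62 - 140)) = -14877/5252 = -2.83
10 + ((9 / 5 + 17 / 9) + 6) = 886 / 45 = 19.69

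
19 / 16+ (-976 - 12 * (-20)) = -11757 / 16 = -734.81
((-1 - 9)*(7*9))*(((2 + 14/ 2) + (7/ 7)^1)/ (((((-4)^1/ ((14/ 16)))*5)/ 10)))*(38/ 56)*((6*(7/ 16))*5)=3142125/ 128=24547.85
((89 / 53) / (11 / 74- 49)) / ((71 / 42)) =-92204 / 4534415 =-0.02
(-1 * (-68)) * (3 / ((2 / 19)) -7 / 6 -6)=4352 / 3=1450.67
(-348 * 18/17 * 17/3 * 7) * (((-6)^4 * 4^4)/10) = -484923801.60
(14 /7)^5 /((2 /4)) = 64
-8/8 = -1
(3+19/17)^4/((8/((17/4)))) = 152.72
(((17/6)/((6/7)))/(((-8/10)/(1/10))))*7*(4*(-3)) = 833/24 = 34.71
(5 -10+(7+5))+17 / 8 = 73 / 8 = 9.12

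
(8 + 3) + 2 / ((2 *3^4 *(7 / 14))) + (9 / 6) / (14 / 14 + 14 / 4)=11.36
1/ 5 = 0.20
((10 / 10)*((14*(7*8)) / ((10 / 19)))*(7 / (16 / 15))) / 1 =19551 / 2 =9775.50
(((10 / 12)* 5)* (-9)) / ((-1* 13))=75 / 26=2.88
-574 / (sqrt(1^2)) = -574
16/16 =1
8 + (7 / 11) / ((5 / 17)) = 559 / 55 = 10.16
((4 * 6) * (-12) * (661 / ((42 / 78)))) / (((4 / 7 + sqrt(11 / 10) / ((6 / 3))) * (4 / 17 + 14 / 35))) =-1869836800 / 303 + 163610720 * sqrt(110) / 303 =-507831.99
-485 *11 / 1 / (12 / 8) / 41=-10670 / 123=-86.75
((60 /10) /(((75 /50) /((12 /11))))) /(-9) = -0.48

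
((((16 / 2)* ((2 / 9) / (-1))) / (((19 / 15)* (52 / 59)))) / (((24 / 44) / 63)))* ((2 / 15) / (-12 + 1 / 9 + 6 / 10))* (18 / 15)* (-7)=-572418 / 31369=-18.25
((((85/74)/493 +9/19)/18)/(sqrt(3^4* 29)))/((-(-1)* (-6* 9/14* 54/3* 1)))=-135863* sqrt(29)/93096338472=-0.00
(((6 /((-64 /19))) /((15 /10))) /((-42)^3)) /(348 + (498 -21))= 19 /977961600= 0.00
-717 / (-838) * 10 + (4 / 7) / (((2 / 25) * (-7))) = 154715 / 20531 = 7.54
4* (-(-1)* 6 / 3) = 8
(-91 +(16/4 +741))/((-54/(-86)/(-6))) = -18748/3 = -6249.33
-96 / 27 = -32 / 9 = -3.56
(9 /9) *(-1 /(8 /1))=-1 /8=-0.12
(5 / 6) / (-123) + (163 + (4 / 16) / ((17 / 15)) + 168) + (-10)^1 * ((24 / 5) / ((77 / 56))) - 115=181.30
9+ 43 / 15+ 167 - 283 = -1562 / 15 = -104.13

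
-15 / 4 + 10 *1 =25 / 4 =6.25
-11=-11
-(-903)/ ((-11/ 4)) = -328.36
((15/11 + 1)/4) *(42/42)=13/22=0.59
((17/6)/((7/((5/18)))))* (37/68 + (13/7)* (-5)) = -0.98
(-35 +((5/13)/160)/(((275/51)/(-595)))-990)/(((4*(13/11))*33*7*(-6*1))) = 0.16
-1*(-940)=940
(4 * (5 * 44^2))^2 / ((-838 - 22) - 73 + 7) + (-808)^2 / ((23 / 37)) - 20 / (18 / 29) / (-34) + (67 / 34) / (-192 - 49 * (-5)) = -98232716754211 / 172705482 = -568787.49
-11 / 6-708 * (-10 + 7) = 12733 / 6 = 2122.17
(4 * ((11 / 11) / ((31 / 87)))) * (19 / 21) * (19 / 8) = 10469 / 434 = 24.12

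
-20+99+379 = 458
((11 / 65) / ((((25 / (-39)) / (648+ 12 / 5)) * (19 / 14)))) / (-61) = 1502424 / 724375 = 2.07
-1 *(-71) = 71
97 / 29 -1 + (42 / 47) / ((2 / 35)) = 24511 / 1363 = 17.98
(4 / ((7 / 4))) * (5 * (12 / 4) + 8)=368 / 7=52.57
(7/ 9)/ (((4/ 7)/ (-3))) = -49/ 12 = -4.08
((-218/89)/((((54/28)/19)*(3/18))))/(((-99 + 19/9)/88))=131.51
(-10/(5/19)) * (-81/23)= 3078/23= 133.83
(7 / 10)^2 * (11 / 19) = 539 / 1900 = 0.28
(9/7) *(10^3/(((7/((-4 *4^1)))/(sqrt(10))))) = -144000 *sqrt(10)/49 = -9293.22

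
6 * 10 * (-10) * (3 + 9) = -7200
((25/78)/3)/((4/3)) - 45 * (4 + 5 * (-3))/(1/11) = 1698865/312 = 5445.08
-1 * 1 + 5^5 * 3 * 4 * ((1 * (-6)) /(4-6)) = 112499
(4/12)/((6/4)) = 2/9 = 0.22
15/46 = 0.33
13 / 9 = 1.44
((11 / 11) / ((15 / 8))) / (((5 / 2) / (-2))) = -32 / 75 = -0.43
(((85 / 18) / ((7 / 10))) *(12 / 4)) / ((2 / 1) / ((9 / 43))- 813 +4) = -255 / 10073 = -0.03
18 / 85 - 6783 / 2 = -576519 / 170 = -3391.29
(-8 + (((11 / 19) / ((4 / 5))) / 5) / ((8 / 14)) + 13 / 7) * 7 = -12533 / 304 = -41.23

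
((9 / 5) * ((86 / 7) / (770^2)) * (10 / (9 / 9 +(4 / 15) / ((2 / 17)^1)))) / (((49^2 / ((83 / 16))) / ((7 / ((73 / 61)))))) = 5878143 / 4073638978640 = 0.00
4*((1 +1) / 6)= 4 / 3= 1.33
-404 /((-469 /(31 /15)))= 12524 /7035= 1.78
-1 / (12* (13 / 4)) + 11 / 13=32 / 39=0.82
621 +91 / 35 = 3118 / 5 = 623.60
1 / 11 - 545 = -5994 / 11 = -544.91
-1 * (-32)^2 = -1024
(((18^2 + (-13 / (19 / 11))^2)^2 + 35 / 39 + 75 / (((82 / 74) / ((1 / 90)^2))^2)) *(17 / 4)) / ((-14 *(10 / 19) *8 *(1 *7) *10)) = -876655685816936907347 / 5874334286446080000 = -149.23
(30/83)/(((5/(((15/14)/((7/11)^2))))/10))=1.91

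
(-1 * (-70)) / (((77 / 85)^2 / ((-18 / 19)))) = -1300500 / 16093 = -80.81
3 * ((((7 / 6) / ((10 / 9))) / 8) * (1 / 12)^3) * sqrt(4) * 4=7 / 3840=0.00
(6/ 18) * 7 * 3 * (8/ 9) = 56/ 9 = 6.22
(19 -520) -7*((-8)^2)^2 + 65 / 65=-29172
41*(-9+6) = -123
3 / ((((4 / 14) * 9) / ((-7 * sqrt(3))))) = -14.15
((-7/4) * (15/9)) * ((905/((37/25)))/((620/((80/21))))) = -113125/10323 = -10.96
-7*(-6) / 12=7 / 2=3.50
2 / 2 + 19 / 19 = 2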